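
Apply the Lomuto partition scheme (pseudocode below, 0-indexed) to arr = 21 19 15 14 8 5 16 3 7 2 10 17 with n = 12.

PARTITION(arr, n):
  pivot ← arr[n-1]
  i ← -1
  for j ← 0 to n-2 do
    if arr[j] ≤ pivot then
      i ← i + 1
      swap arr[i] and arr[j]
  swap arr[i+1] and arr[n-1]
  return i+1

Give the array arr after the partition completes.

pivot=17, i=-1
j=0: 21>17, skip
j=1: 19>17, skip
j=2: 15≤17, i=0, swap(0,2) ⇒ 15 19 21 14 8 5 16 3 7 2 10 17
j=3: 14≤17, i=1, swap(1,3) ⇒ 15 14 21 19 8 5 16 3 7 2 10 17
j=4: 8≤17, i=2, swap(2,4) ⇒ 15 14 8 19 21 5 16 3 7 2 10 17
j=5: 5≤17, i=3, swap(3,5) ⇒ 15 14 8 5 21 19 16 3 7 2 10 17
j=6: 16≤17, i=4, swap(4,6) ⇒ 15 14 8 5 16 19 21 3 7 2 10 17
j=7: 3≤17, i=5, swap(5,7) ⇒ 15 14 8 5 16 3 21 19 7 2 10 17
j=8: 7≤17, i=6, swap(6,8) ⇒ 15 14 8 5 16 3 7 19 21 2 10 17
j=9: 2≤17, i=7, swap(7,9) ⇒ 15 14 8 5 16 3 7 2 21 19 10 17
j=10: 10≤17, i=8, swap(8,10) ⇒ 15 14 8 5 16 3 7 2 10 19 21 17
swap(9,11) ⇒ 15 14 8 5 16 3 7 2 10 17 21 19; return 9

15 14 8 5 16 3 7 2 10 17 21 19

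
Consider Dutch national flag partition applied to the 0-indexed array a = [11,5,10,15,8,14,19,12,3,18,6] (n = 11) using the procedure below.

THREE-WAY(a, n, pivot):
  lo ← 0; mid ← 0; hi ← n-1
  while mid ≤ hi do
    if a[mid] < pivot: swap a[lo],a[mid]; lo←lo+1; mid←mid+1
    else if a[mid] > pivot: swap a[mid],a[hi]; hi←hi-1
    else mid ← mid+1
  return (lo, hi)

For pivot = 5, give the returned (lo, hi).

pivot = 5; lo=0, mid=0, hi=10
a[mid]=11>5: swap a[0],a[10]; hi=9 → [6,5,10,15,8,14,19,12,3,18,11]
a[mid]=6>5: swap a[0],a[9]; hi=8 → [18,5,10,15,8,14,19,12,3,6,11]
a[mid]=18>5: swap a[0],a[8]; hi=7 → [3,5,10,15,8,14,19,12,18,6,11]
a[mid]=3<5: swap a[0],a[0]; lo=1,mid=1 → [3,5,10,15,8,14,19,12,18,6,11]
a[mid]=5=5: mid=2
a[mid]=10>5: swap a[2],a[7]; hi=6 → [3,5,12,15,8,14,19,10,18,6,11]
a[mid]=12>5: swap a[2],a[6]; hi=5 → [3,5,19,15,8,14,12,10,18,6,11]
a[mid]=19>5: swap a[2],a[5]; hi=4 → [3,5,14,15,8,19,12,10,18,6,11]
a[mid]=14>5: swap a[2],a[4]; hi=3 → [3,5,8,15,14,19,12,10,18,6,11]
a[mid]=8>5: swap a[2],a[3]; hi=2 → [3,5,15,8,14,19,12,10,18,6,11]
a[mid]=15>5: swap a[2],a[2]; hi=1 → [3,5,15,8,14,19,12,10,18,6,11]
end: lo=1, hi=1; a = [3,5,15,8,14,19,12,10,18,6,11]

(1, 1)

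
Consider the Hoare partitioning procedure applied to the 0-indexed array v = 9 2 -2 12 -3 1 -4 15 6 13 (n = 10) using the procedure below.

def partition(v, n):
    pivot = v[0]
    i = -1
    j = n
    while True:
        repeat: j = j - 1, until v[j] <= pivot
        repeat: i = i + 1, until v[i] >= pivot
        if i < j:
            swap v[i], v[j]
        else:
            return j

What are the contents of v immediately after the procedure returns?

6 2 -2 -4 -3 1 12 15 9 13

pivot=9
j stops at 8 (6), i stops at 0 (9); swap ⇒ 6 2 -2 12 -3 1 -4 15 9 13
j stops at 6 (-4), i stops at 3 (12); swap ⇒ 6 2 -2 -4 -3 1 12 15 9 13
j stops at 5, i stops at 6; i≥j ⇒ return 5. v=6 2 -2 -4 -3 1 12 15 9 13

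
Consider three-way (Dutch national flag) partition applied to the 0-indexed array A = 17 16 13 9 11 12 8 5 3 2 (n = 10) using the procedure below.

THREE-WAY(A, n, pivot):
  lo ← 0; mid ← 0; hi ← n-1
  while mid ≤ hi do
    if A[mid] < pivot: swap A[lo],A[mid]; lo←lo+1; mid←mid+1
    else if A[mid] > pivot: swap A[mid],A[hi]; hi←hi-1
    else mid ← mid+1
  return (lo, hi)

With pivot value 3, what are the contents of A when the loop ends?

2 3 9 11 12 8 5 13 16 17

pivot = 3; lo=0, mid=0, hi=9
A[mid]=17>3: swap A[0],A[9]; hi=8 → 2 16 13 9 11 12 8 5 3 17
A[mid]=2<3: swap A[0],A[0]; lo=1,mid=1 → 2 16 13 9 11 12 8 5 3 17
A[mid]=16>3: swap A[1],A[8]; hi=7 → 2 3 13 9 11 12 8 5 16 17
A[mid]=3=3: mid=2
A[mid]=13>3: swap A[2],A[7]; hi=6 → 2 3 5 9 11 12 8 13 16 17
A[mid]=5>3: swap A[2],A[6]; hi=5 → 2 3 8 9 11 12 5 13 16 17
A[mid]=8>3: swap A[2],A[5]; hi=4 → 2 3 12 9 11 8 5 13 16 17
A[mid]=12>3: swap A[2],A[4]; hi=3 → 2 3 11 9 12 8 5 13 16 17
A[mid]=11>3: swap A[2],A[3]; hi=2 → 2 3 9 11 12 8 5 13 16 17
A[mid]=9>3: swap A[2],A[2]; hi=1 → 2 3 9 11 12 8 5 13 16 17
end: lo=1, hi=1; A = 2 3 9 11 12 8 5 13 16 17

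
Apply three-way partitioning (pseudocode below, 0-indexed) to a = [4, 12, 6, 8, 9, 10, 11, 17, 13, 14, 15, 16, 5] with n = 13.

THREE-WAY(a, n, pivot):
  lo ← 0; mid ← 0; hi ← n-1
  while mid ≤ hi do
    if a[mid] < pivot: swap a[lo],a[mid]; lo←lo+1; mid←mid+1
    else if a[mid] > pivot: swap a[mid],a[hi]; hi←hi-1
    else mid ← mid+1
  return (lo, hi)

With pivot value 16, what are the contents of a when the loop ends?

[4, 12, 6, 8, 9, 10, 11, 5, 13, 14, 15, 16, 17]

lo=0 mid=0 hi=12
4<16: swap(0,0), lo=1 mid=1 ⇒ [4, 12, 6, 8, 9, 10, 11, 17, 13, 14, 15, 16, 5]
12<16: swap(1,1), lo=2 mid=2 ⇒ [4, 12, 6, 8, 9, 10, 11, 17, 13, 14, 15, 16, 5]
6<16: swap(2,2), lo=3 mid=3 ⇒ [4, 12, 6, 8, 9, 10, 11, 17, 13, 14, 15, 16, 5]
8<16: swap(3,3), lo=4 mid=4 ⇒ [4, 12, 6, 8, 9, 10, 11, 17, 13, 14, 15, 16, 5]
9<16: swap(4,4), lo=5 mid=5 ⇒ [4, 12, 6, 8, 9, 10, 11, 17, 13, 14, 15, 16, 5]
10<16: swap(5,5), lo=6 mid=6 ⇒ [4, 12, 6, 8, 9, 10, 11, 17, 13, 14, 15, 16, 5]
11<16: swap(6,6), lo=7 mid=7 ⇒ [4, 12, 6, 8, 9, 10, 11, 17, 13, 14, 15, 16, 5]
17>16: swap(7,12), hi=11 ⇒ [4, 12, 6, 8, 9, 10, 11, 5, 13, 14, 15, 16, 17]
5<16: swap(7,7), lo=8 mid=8 ⇒ [4, 12, 6, 8, 9, 10, 11, 5, 13, 14, 15, 16, 17]
13<16: swap(8,8), lo=9 mid=9 ⇒ [4, 12, 6, 8, 9, 10, 11, 5, 13, 14, 15, 16, 17]
14<16: swap(9,9), lo=10 mid=10 ⇒ [4, 12, 6, 8, 9, 10, 11, 5, 13, 14, 15, 16, 17]
15<16: swap(10,10), lo=11 mid=11 ⇒ [4, 12, 6, 8, 9, 10, 11, 5, 13, 14, 15, 16, 17]
16=16: mid=12
done. lo=11 hi=11; a=[4, 12, 6, 8, 9, 10, 11, 5, 13, 14, 15, 16, 17]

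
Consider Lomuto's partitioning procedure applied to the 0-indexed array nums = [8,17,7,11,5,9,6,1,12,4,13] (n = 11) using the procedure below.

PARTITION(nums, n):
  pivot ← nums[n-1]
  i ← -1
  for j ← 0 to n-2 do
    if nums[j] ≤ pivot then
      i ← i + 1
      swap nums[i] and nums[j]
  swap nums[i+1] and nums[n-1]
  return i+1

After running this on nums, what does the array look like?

[8,7,11,5,9,6,1,12,4,13,17]

pivot = nums[10] = 13; i = -1
j=0: nums[0]=8 ≤ 13 → i=0, swap nums[0],nums[0] (no change) → [8,17,7,11,5,9,6,1,12,4,13]
j=1: nums[1]=17 > 13 → no swap
j=2: nums[2]=7 ≤ 13 → i=1, swap nums[1],nums[2] → [8,7,17,11,5,9,6,1,12,4,13]
j=3: nums[3]=11 ≤ 13 → i=2, swap nums[2],nums[3] → [8,7,11,17,5,9,6,1,12,4,13]
j=4: nums[4]=5 ≤ 13 → i=3, swap nums[3],nums[4] → [8,7,11,5,17,9,6,1,12,4,13]
j=5: nums[5]=9 ≤ 13 → i=4, swap nums[4],nums[5] → [8,7,11,5,9,17,6,1,12,4,13]
j=6: nums[6]=6 ≤ 13 → i=5, swap nums[5],nums[6] → [8,7,11,5,9,6,17,1,12,4,13]
j=7: nums[7]=1 ≤ 13 → i=6, swap nums[6],nums[7] → [8,7,11,5,9,6,1,17,12,4,13]
j=8: nums[8]=12 ≤ 13 → i=7, swap nums[7],nums[8] → [8,7,11,5,9,6,1,12,17,4,13]
j=9: nums[9]=4 ≤ 13 → i=8, swap nums[8],nums[9] → [8,7,11,5,9,6,1,12,4,17,13]
final swap nums[9],nums[10] → [8,7,11,5,9,6,1,12,4,13,17]; return 9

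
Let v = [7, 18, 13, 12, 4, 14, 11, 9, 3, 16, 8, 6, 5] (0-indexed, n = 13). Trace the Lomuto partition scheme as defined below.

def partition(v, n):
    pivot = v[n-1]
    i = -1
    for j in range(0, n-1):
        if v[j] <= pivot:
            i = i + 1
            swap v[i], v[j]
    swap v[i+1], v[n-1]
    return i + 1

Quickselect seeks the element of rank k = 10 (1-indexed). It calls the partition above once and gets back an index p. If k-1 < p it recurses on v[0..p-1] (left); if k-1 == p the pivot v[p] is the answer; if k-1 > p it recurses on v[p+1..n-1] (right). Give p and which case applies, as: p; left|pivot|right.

2; right

pivot = v[12] = 5; i = -1
j=0: v[0]=7 > 5 → no swap
j=1: v[1]=18 > 5 → no swap
j=2: v[2]=13 > 5 → no swap
j=3: v[3]=12 > 5 → no swap
j=4: v[4]=4 ≤ 5 → i=0, swap v[0],v[4] → [4, 18, 13, 12, 7, 14, 11, 9, 3, 16, 8, 6, 5]
j=5: v[5]=14 > 5 → no swap
j=6: v[6]=11 > 5 → no swap
j=7: v[7]=9 > 5 → no swap
j=8: v[8]=3 ≤ 5 → i=1, swap v[1],v[8] → [4, 3, 13, 12, 7, 14, 11, 9, 18, 16, 8, 6, 5]
j=9: v[9]=16 > 5 → no swap
j=10: v[10]=8 > 5 → no swap
j=11: v[11]=6 > 5 → no swap
final swap v[2],v[12] → [4, 3, 5, 12, 7, 14, 11, 9, 18, 16, 8, 6, 13]; return 2
p = 2; k-1 = 9 > 2 ⇒ right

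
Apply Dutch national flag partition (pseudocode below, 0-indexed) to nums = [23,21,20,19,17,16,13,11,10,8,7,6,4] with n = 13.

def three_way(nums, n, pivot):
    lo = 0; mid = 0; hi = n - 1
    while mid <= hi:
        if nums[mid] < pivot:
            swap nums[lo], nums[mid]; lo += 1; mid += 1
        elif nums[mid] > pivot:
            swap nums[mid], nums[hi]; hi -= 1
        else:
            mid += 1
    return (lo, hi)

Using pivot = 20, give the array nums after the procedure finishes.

lo=0 mid=0 hi=12
23>20: swap(0,12), hi=11 ⇒ [4,21,20,19,17,16,13,11,10,8,7,6,23]
4<20: swap(0,0), lo=1 mid=1 ⇒ [4,21,20,19,17,16,13,11,10,8,7,6,23]
21>20: swap(1,11), hi=10 ⇒ [4,6,20,19,17,16,13,11,10,8,7,21,23]
6<20: swap(1,1), lo=2 mid=2 ⇒ [4,6,20,19,17,16,13,11,10,8,7,21,23]
20=20: mid=3
19<20: swap(2,3), lo=3 mid=4 ⇒ [4,6,19,20,17,16,13,11,10,8,7,21,23]
17<20: swap(3,4), lo=4 mid=5 ⇒ [4,6,19,17,20,16,13,11,10,8,7,21,23]
16<20: swap(4,5), lo=5 mid=6 ⇒ [4,6,19,17,16,20,13,11,10,8,7,21,23]
13<20: swap(5,6), lo=6 mid=7 ⇒ [4,6,19,17,16,13,20,11,10,8,7,21,23]
11<20: swap(6,7), lo=7 mid=8 ⇒ [4,6,19,17,16,13,11,20,10,8,7,21,23]
10<20: swap(7,8), lo=8 mid=9 ⇒ [4,6,19,17,16,13,11,10,20,8,7,21,23]
8<20: swap(8,9), lo=9 mid=10 ⇒ [4,6,19,17,16,13,11,10,8,20,7,21,23]
7<20: swap(9,10), lo=10 mid=11 ⇒ [4,6,19,17,16,13,11,10,8,7,20,21,23]
done. lo=10 hi=10; nums=[4,6,19,17,16,13,11,10,8,7,20,21,23]

[4,6,19,17,16,13,11,10,8,7,20,21,23]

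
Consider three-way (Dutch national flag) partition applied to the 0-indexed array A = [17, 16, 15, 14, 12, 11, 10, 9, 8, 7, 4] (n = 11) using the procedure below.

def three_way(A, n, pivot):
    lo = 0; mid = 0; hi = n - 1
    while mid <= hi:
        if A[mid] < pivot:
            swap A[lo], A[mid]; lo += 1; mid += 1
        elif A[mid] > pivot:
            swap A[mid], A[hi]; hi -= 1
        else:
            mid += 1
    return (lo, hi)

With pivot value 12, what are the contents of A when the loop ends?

[4, 7, 8, 9, 11, 10, 12, 14, 15, 16, 17]

lo=0 mid=0 hi=10
17>12: swap(0,10), hi=9 ⇒ [4, 16, 15, 14, 12, 11, 10, 9, 8, 7, 17]
4<12: swap(0,0), lo=1 mid=1 ⇒ [4, 16, 15, 14, 12, 11, 10, 9, 8, 7, 17]
16>12: swap(1,9), hi=8 ⇒ [4, 7, 15, 14, 12, 11, 10, 9, 8, 16, 17]
7<12: swap(1,1), lo=2 mid=2 ⇒ [4, 7, 15, 14, 12, 11, 10, 9, 8, 16, 17]
15>12: swap(2,8), hi=7 ⇒ [4, 7, 8, 14, 12, 11, 10, 9, 15, 16, 17]
8<12: swap(2,2), lo=3 mid=3 ⇒ [4, 7, 8, 14, 12, 11, 10, 9, 15, 16, 17]
14>12: swap(3,7), hi=6 ⇒ [4, 7, 8, 9, 12, 11, 10, 14, 15, 16, 17]
9<12: swap(3,3), lo=4 mid=4 ⇒ [4, 7, 8, 9, 12, 11, 10, 14, 15, 16, 17]
12=12: mid=5
11<12: swap(4,5), lo=5 mid=6 ⇒ [4, 7, 8, 9, 11, 12, 10, 14, 15, 16, 17]
10<12: swap(5,6), lo=6 mid=7 ⇒ [4, 7, 8, 9, 11, 10, 12, 14, 15, 16, 17]
done. lo=6 hi=6; A=[4, 7, 8, 9, 11, 10, 12, 14, 15, 16, 17]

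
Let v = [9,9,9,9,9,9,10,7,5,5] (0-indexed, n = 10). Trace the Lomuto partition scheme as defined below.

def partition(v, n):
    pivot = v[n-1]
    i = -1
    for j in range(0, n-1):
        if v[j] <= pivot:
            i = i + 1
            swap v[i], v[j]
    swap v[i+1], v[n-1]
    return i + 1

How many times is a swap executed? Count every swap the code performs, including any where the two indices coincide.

pivot = v[9] = 5; i = -1
j=0: v[0]=9 > 5 → no swap
j=1: v[1]=9 > 5 → no swap
j=2: v[2]=9 > 5 → no swap
j=3: v[3]=9 > 5 → no swap
j=4: v[4]=9 > 5 → no swap
j=5: v[5]=9 > 5 → no swap
j=6: v[6]=10 > 5 → no swap
j=7: v[7]=7 > 5 → no swap
j=8: v[8]=5 ≤ 5 → i=0, swap v[0],v[8] → [5,9,9,9,9,9,10,7,9,5]
final swap v[1],v[9] → [5,5,9,9,9,9,10,7,9,9]; return 1

2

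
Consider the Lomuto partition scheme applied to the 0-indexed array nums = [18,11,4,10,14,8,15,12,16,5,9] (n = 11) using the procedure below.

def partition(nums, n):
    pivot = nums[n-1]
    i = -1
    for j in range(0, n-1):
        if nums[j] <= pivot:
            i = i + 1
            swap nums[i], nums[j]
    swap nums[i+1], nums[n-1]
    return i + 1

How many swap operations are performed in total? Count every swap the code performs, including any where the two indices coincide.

4

pivot=9, i=-1
j=0: 18>9, skip
j=1: 11>9, skip
j=2: 4≤9, i=0, swap(0,2) ⇒ [4,11,18,10,14,8,15,12,16,5,9]
j=3: 10>9, skip
j=4: 14>9, skip
j=5: 8≤9, i=1, swap(1,5) ⇒ [4,8,18,10,14,11,15,12,16,5,9]
j=6: 15>9, skip
j=7: 12>9, skip
j=8: 16>9, skip
j=9: 5≤9, i=2, swap(2,9) ⇒ [4,8,5,10,14,11,15,12,16,18,9]
swap(3,10) ⇒ [4,8,5,9,14,11,15,12,16,18,10]; return 3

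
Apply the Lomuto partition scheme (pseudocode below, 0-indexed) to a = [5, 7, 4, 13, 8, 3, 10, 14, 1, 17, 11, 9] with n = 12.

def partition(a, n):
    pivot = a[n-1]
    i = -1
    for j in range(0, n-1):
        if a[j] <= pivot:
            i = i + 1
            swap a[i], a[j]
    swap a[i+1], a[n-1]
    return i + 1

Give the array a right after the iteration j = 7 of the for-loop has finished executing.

pivot=9, i=-1
j=0: 5≤9, i=0, swap(0,0) ⇒ [5, 7, 4, 13, 8, 3, 10, 14, 1, 17, 11, 9]
j=1: 7≤9, i=1, swap(1,1) ⇒ [5, 7, 4, 13, 8, 3, 10, 14, 1, 17, 11, 9]
j=2: 4≤9, i=2, swap(2,2) ⇒ [5, 7, 4, 13, 8, 3, 10, 14, 1, 17, 11, 9]
j=3: 13>9, skip
j=4: 8≤9, i=3, swap(3,4) ⇒ [5, 7, 4, 8, 13, 3, 10, 14, 1, 17, 11, 9]
j=5: 3≤9, i=4, swap(4,5) ⇒ [5, 7, 4, 8, 3, 13, 10, 14, 1, 17, 11, 9]
j=6: 10>9, skip
j=7: 14>9, skip
(after j=7) a = [5, 7, 4, 8, 3, 13, 10, 14, 1, 17, 11, 9]

[5, 7, 4, 8, 3, 13, 10, 14, 1, 17, 11, 9]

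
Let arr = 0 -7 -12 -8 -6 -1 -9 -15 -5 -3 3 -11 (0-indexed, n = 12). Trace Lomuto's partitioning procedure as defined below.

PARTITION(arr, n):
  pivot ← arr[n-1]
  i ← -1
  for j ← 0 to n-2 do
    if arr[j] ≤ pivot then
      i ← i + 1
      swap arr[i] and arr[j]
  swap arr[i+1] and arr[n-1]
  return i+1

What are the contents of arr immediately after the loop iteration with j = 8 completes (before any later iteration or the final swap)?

pivot = arr[11] = -11; i = -1
j=0: arr[0]=0 > -11 → no swap
j=1: arr[1]=-7 > -11 → no swap
j=2: arr[2]=-12 ≤ -11 → i=0, swap arr[0],arr[2] → -12 -7 0 -8 -6 -1 -9 -15 -5 -3 3 -11
j=3: arr[3]=-8 > -11 → no swap
j=4: arr[4]=-6 > -11 → no swap
j=5: arr[5]=-1 > -11 → no swap
j=6: arr[6]=-9 > -11 → no swap
j=7: arr[7]=-15 ≤ -11 → i=1, swap arr[1],arr[7] → -12 -15 0 -8 -6 -1 -9 -7 -5 -3 3 -11
j=8: arr[8]=-5 > -11 → no swap
(after j=8) arr = -12 -15 0 -8 -6 -1 -9 -7 -5 -3 3 -11

-12 -15 0 -8 -6 -1 -9 -7 -5 -3 3 -11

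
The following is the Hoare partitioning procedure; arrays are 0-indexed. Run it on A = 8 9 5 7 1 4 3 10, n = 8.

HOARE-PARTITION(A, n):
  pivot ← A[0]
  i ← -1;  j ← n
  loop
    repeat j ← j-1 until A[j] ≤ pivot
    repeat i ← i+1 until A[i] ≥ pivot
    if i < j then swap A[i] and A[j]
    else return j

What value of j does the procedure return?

pivot = A[0] = 8; i = -1, j = 8
j→6 (A[6]=3≤8), i→0 (A[0]=8≥8); i<j, swap → 3 9 5 7 1 4 8 10
j→5 (A[5]=4≤8), i→1 (A[1]=9≥8); i<j, swap → 3 4 5 7 1 9 8 10
j→4, i→5; i≥j, return j=4. A = 3 4 5 7 1 9 8 10

4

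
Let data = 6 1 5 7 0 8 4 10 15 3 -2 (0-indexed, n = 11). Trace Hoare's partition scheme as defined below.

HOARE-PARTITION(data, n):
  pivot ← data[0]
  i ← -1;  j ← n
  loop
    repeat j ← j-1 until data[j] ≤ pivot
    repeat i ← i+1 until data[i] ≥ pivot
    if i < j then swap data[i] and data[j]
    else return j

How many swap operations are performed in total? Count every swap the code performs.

3

pivot = data[0] = 6; i = -1, j = 11
j→10 (data[10]=-2≤6), i→0 (data[0]=6≥6); i<j, swap → -2 1 5 7 0 8 4 10 15 3 6
j→9 (data[9]=3≤6), i→3 (data[3]=7≥6); i<j, swap → -2 1 5 3 0 8 4 10 15 7 6
j→6 (data[6]=4≤6), i→5 (data[5]=8≥6); i<j, swap → -2 1 5 3 0 4 8 10 15 7 6
j→5, i→6; i≥j, return j=5. data = -2 1 5 3 0 4 8 10 15 7 6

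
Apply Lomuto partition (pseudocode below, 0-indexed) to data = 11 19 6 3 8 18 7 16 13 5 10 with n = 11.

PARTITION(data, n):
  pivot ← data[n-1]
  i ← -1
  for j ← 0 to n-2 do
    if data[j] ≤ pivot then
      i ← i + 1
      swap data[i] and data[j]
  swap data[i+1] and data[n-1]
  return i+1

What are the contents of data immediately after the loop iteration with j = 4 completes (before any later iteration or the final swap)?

pivot=10, i=-1
j=0: 11>10, skip
j=1: 19>10, skip
j=2: 6≤10, i=0, swap(0,2) ⇒ 6 19 11 3 8 18 7 16 13 5 10
j=3: 3≤10, i=1, swap(1,3) ⇒ 6 3 11 19 8 18 7 16 13 5 10
j=4: 8≤10, i=2, swap(2,4) ⇒ 6 3 8 19 11 18 7 16 13 5 10
(after j=4) data = 6 3 8 19 11 18 7 16 13 5 10

6 3 8 19 11 18 7 16 13 5 10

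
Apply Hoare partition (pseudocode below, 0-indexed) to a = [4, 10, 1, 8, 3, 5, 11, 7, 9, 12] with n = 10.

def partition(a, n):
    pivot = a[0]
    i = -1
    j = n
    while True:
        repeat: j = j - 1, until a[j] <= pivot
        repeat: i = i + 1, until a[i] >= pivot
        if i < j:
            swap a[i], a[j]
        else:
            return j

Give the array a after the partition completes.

pivot=4
j stops at 4 (3), i stops at 0 (4); swap ⇒ [3, 10, 1, 8, 4, 5, 11, 7, 9, 12]
j stops at 2 (1), i stops at 1 (10); swap ⇒ [3, 1, 10, 8, 4, 5, 11, 7, 9, 12]
j stops at 1, i stops at 2; i≥j ⇒ return 1. a=[3, 1, 10, 8, 4, 5, 11, 7, 9, 12]

[3, 1, 10, 8, 4, 5, 11, 7, 9, 12]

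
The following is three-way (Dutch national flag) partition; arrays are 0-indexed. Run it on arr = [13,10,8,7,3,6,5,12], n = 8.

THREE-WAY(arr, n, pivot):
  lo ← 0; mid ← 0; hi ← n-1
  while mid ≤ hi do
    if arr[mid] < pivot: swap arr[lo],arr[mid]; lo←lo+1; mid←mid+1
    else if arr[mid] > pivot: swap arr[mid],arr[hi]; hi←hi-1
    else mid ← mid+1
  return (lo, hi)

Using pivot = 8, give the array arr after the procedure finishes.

pivot = 8; lo=0, mid=0, hi=7
arr[mid]=13>8: swap arr[0],arr[7]; hi=6 → [12,10,8,7,3,6,5,13]
arr[mid]=12>8: swap arr[0],arr[6]; hi=5 → [5,10,8,7,3,6,12,13]
arr[mid]=5<8: swap arr[0],arr[0]; lo=1,mid=1 → [5,10,8,7,3,6,12,13]
arr[mid]=10>8: swap arr[1],arr[5]; hi=4 → [5,6,8,7,3,10,12,13]
arr[mid]=6<8: swap arr[1],arr[1]; lo=2,mid=2 → [5,6,8,7,3,10,12,13]
arr[mid]=8=8: mid=3
arr[mid]=7<8: swap arr[2],arr[3]; lo=3,mid=4 → [5,6,7,8,3,10,12,13]
arr[mid]=3<8: swap arr[3],arr[4]; lo=4,mid=5 → [5,6,7,3,8,10,12,13]
end: lo=4, hi=4; arr = [5,6,7,3,8,10,12,13]

[5,6,7,3,8,10,12,13]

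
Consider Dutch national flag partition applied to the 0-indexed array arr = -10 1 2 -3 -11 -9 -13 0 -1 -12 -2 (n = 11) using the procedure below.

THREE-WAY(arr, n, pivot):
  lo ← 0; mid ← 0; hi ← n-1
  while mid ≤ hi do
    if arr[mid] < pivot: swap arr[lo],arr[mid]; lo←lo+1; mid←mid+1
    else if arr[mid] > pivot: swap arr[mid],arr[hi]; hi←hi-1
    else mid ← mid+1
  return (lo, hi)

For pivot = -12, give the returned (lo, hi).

lo=0 mid=0 hi=10
-10>-12: swap(0,10), hi=9 ⇒ -2 1 2 -3 -11 -9 -13 0 -1 -12 -10
-2>-12: swap(0,9), hi=8 ⇒ -12 1 2 -3 -11 -9 -13 0 -1 -2 -10
-12=-12: mid=1
1>-12: swap(1,8), hi=7 ⇒ -12 -1 2 -3 -11 -9 -13 0 1 -2 -10
-1>-12: swap(1,7), hi=6 ⇒ -12 0 2 -3 -11 -9 -13 -1 1 -2 -10
0>-12: swap(1,6), hi=5 ⇒ -12 -13 2 -3 -11 -9 0 -1 1 -2 -10
-13<-12: swap(0,1), lo=1 mid=2 ⇒ -13 -12 2 -3 -11 -9 0 -1 1 -2 -10
2>-12: swap(2,5), hi=4 ⇒ -13 -12 -9 -3 -11 2 0 -1 1 -2 -10
-9>-12: swap(2,4), hi=3 ⇒ -13 -12 -11 -3 -9 2 0 -1 1 -2 -10
-11>-12: swap(2,3), hi=2 ⇒ -13 -12 -3 -11 -9 2 0 -1 1 -2 -10
-3>-12: swap(2,2), hi=1 ⇒ -13 -12 -3 -11 -9 2 0 -1 1 -2 -10
done. lo=1 hi=1; arr=-13 -12 -3 -11 -9 2 0 -1 1 -2 -10

(1, 1)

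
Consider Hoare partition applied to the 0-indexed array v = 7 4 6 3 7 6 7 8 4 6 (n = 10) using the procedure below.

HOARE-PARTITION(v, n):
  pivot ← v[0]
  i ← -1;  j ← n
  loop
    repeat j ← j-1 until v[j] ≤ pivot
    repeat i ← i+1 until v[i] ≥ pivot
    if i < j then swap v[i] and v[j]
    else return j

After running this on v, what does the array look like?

6 4 6 3 4 6 7 8 7 7

pivot=7
j stops at 9 (6), i stops at 0 (7); swap ⇒ 6 4 6 3 7 6 7 8 4 7
j stops at 8 (4), i stops at 4 (7); swap ⇒ 6 4 6 3 4 6 7 8 7 7
j stops at 6, i stops at 6; i≥j ⇒ return 6. v=6 4 6 3 4 6 7 8 7 7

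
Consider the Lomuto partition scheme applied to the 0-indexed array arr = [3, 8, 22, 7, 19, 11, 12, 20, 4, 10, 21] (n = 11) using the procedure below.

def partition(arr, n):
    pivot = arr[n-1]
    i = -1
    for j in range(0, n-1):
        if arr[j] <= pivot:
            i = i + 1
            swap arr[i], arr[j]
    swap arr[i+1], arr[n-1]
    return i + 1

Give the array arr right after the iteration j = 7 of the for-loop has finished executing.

pivot = arr[10] = 21; i = -1
j=0: arr[0]=3 ≤ 21 → i=0, swap arr[0],arr[0] (no change) → [3, 8, 22, 7, 19, 11, 12, 20, 4, 10, 21]
j=1: arr[1]=8 ≤ 21 → i=1, swap arr[1],arr[1] (no change) → [3, 8, 22, 7, 19, 11, 12, 20, 4, 10, 21]
j=2: arr[2]=22 > 21 → no swap
j=3: arr[3]=7 ≤ 21 → i=2, swap arr[2],arr[3] → [3, 8, 7, 22, 19, 11, 12, 20, 4, 10, 21]
j=4: arr[4]=19 ≤ 21 → i=3, swap arr[3],arr[4] → [3, 8, 7, 19, 22, 11, 12, 20, 4, 10, 21]
j=5: arr[5]=11 ≤ 21 → i=4, swap arr[4],arr[5] → [3, 8, 7, 19, 11, 22, 12, 20, 4, 10, 21]
j=6: arr[6]=12 ≤ 21 → i=5, swap arr[5],arr[6] → [3, 8, 7, 19, 11, 12, 22, 20, 4, 10, 21]
j=7: arr[7]=20 ≤ 21 → i=6, swap arr[6],arr[7] → [3, 8, 7, 19, 11, 12, 20, 22, 4, 10, 21]
(after j=7) arr = [3, 8, 7, 19, 11, 12, 20, 22, 4, 10, 21]

[3, 8, 7, 19, 11, 12, 20, 22, 4, 10, 21]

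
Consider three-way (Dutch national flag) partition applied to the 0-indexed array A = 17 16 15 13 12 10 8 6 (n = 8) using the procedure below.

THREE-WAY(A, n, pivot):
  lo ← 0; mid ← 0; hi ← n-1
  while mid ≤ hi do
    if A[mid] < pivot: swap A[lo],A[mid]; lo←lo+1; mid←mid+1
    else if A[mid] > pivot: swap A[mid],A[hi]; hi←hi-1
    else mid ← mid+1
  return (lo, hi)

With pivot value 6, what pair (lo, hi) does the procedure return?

(0, 0)

pivot = 6; lo=0, mid=0, hi=7
A[mid]=17>6: swap A[0],A[7]; hi=6 → 6 16 15 13 12 10 8 17
A[mid]=6=6: mid=1
A[mid]=16>6: swap A[1],A[6]; hi=5 → 6 8 15 13 12 10 16 17
A[mid]=8>6: swap A[1],A[5]; hi=4 → 6 10 15 13 12 8 16 17
A[mid]=10>6: swap A[1],A[4]; hi=3 → 6 12 15 13 10 8 16 17
A[mid]=12>6: swap A[1],A[3]; hi=2 → 6 13 15 12 10 8 16 17
A[mid]=13>6: swap A[1],A[2]; hi=1 → 6 15 13 12 10 8 16 17
A[mid]=15>6: swap A[1],A[1]; hi=0 → 6 15 13 12 10 8 16 17
end: lo=0, hi=0; A = 6 15 13 12 10 8 16 17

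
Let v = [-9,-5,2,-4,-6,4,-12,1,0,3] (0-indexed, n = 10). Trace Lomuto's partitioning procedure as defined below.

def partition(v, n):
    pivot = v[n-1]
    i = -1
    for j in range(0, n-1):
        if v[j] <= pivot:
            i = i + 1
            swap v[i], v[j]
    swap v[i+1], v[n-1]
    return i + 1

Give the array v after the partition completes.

[-9,-5,2,-4,-6,-12,1,0,3,4]

pivot=3, i=-1
j=0: -9≤3, i=0, swap(0,0) ⇒ [-9,-5,2,-4,-6,4,-12,1,0,3]
j=1: -5≤3, i=1, swap(1,1) ⇒ [-9,-5,2,-4,-6,4,-12,1,0,3]
j=2: 2≤3, i=2, swap(2,2) ⇒ [-9,-5,2,-4,-6,4,-12,1,0,3]
j=3: -4≤3, i=3, swap(3,3) ⇒ [-9,-5,2,-4,-6,4,-12,1,0,3]
j=4: -6≤3, i=4, swap(4,4) ⇒ [-9,-5,2,-4,-6,4,-12,1,0,3]
j=5: 4>3, skip
j=6: -12≤3, i=5, swap(5,6) ⇒ [-9,-5,2,-4,-6,-12,4,1,0,3]
j=7: 1≤3, i=6, swap(6,7) ⇒ [-9,-5,2,-4,-6,-12,1,4,0,3]
j=8: 0≤3, i=7, swap(7,8) ⇒ [-9,-5,2,-4,-6,-12,1,0,4,3]
swap(8,9) ⇒ [-9,-5,2,-4,-6,-12,1,0,3,4]; return 8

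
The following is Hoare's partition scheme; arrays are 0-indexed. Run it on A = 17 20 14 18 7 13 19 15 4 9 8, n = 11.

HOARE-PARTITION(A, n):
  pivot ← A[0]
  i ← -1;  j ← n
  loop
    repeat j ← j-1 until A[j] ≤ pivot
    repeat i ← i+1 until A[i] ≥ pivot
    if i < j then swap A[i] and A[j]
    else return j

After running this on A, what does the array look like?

8 9 14 4 7 13 15 19 18 20 17

pivot=17
j stops at 10 (8), i stops at 0 (17); swap ⇒ 8 20 14 18 7 13 19 15 4 9 17
j stops at 9 (9), i stops at 1 (20); swap ⇒ 8 9 14 18 7 13 19 15 4 20 17
j stops at 8 (4), i stops at 3 (18); swap ⇒ 8 9 14 4 7 13 19 15 18 20 17
j stops at 7 (15), i stops at 6 (19); swap ⇒ 8 9 14 4 7 13 15 19 18 20 17
j stops at 6, i stops at 7; i≥j ⇒ return 6. A=8 9 14 4 7 13 15 19 18 20 17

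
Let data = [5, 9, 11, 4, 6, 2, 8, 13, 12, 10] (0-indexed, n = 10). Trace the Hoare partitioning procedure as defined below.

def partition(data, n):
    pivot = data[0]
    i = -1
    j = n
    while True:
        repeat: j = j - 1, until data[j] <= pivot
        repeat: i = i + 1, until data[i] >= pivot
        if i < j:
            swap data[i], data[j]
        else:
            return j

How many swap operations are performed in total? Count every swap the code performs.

pivot = data[0] = 5; i = -1, j = 10
j→5 (data[5]=2≤5), i→0 (data[0]=5≥5); i<j, swap → [2, 9, 11, 4, 6, 5, 8, 13, 12, 10]
j→3 (data[3]=4≤5), i→1 (data[1]=9≥5); i<j, swap → [2, 4, 11, 9, 6, 5, 8, 13, 12, 10]
j→1, i→2; i≥j, return j=1. data = [2, 4, 11, 9, 6, 5, 8, 13, 12, 10]

2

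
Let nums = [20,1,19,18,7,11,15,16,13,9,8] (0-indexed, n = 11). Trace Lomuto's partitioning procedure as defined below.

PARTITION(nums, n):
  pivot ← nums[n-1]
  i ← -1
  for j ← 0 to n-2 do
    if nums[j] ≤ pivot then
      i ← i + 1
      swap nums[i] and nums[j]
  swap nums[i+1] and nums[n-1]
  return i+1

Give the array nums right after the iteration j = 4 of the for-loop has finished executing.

pivot = nums[10] = 8; i = -1
j=0: nums[0]=20 > 8 → no swap
j=1: nums[1]=1 ≤ 8 → i=0, swap nums[0],nums[1] → [1,20,19,18,7,11,15,16,13,9,8]
j=2: nums[2]=19 > 8 → no swap
j=3: nums[3]=18 > 8 → no swap
j=4: nums[4]=7 ≤ 8 → i=1, swap nums[1],nums[4] → [1,7,19,18,20,11,15,16,13,9,8]
(after j=4) nums = [1,7,19,18,20,11,15,16,13,9,8]

[1,7,19,18,20,11,15,16,13,9,8]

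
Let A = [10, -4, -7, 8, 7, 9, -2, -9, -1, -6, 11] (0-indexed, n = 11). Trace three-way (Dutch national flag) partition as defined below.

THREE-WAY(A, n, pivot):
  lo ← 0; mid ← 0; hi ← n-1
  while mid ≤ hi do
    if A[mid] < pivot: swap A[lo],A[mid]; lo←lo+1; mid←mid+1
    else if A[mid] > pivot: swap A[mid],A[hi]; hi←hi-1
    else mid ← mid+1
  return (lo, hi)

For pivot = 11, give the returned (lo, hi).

pivot = 11; lo=0, mid=0, hi=10
A[mid]=10<11: swap A[0],A[0]; lo=1,mid=1 → [10, -4, -7, 8, 7, 9, -2, -9, -1, -6, 11]
A[mid]=-4<11: swap A[1],A[1]; lo=2,mid=2 → [10, -4, -7, 8, 7, 9, -2, -9, -1, -6, 11]
A[mid]=-7<11: swap A[2],A[2]; lo=3,mid=3 → [10, -4, -7, 8, 7, 9, -2, -9, -1, -6, 11]
A[mid]=8<11: swap A[3],A[3]; lo=4,mid=4 → [10, -4, -7, 8, 7, 9, -2, -9, -1, -6, 11]
A[mid]=7<11: swap A[4],A[4]; lo=5,mid=5 → [10, -4, -7, 8, 7, 9, -2, -9, -1, -6, 11]
A[mid]=9<11: swap A[5],A[5]; lo=6,mid=6 → [10, -4, -7, 8, 7, 9, -2, -9, -1, -6, 11]
A[mid]=-2<11: swap A[6],A[6]; lo=7,mid=7 → [10, -4, -7, 8, 7, 9, -2, -9, -1, -6, 11]
A[mid]=-9<11: swap A[7],A[7]; lo=8,mid=8 → [10, -4, -7, 8, 7, 9, -2, -9, -1, -6, 11]
A[mid]=-1<11: swap A[8],A[8]; lo=9,mid=9 → [10, -4, -7, 8, 7, 9, -2, -9, -1, -6, 11]
A[mid]=-6<11: swap A[9],A[9]; lo=10,mid=10 → [10, -4, -7, 8, 7, 9, -2, -9, -1, -6, 11]
A[mid]=11=11: mid=11
end: lo=10, hi=10; A = [10, -4, -7, 8, 7, 9, -2, -9, -1, -6, 11]

(10, 10)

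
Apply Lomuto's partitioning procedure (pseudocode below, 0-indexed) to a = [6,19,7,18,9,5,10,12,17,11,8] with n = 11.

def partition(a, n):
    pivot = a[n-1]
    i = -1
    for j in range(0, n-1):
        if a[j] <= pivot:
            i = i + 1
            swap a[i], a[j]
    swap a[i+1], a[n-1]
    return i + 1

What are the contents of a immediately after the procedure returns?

[6,7,5,8,9,19,10,12,17,11,18]

pivot = a[10] = 8; i = -1
j=0: a[0]=6 ≤ 8 → i=0, swap a[0],a[0] (no change) → [6,19,7,18,9,5,10,12,17,11,8]
j=1: a[1]=19 > 8 → no swap
j=2: a[2]=7 ≤ 8 → i=1, swap a[1],a[2] → [6,7,19,18,9,5,10,12,17,11,8]
j=3: a[3]=18 > 8 → no swap
j=4: a[4]=9 > 8 → no swap
j=5: a[5]=5 ≤ 8 → i=2, swap a[2],a[5] → [6,7,5,18,9,19,10,12,17,11,8]
j=6: a[6]=10 > 8 → no swap
j=7: a[7]=12 > 8 → no swap
j=8: a[8]=17 > 8 → no swap
j=9: a[9]=11 > 8 → no swap
final swap a[3],a[10] → [6,7,5,8,9,19,10,12,17,11,18]; return 3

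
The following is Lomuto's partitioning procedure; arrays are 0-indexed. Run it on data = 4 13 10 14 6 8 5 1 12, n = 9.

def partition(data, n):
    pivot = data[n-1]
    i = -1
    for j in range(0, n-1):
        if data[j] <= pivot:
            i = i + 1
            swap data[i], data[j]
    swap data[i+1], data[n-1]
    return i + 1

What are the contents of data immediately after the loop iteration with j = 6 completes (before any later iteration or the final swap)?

pivot = data[8] = 12; i = -1
j=0: data[0]=4 ≤ 12 → i=0, swap data[0],data[0] (no change) → 4 13 10 14 6 8 5 1 12
j=1: data[1]=13 > 12 → no swap
j=2: data[2]=10 ≤ 12 → i=1, swap data[1],data[2] → 4 10 13 14 6 8 5 1 12
j=3: data[3]=14 > 12 → no swap
j=4: data[4]=6 ≤ 12 → i=2, swap data[2],data[4] → 4 10 6 14 13 8 5 1 12
j=5: data[5]=8 ≤ 12 → i=3, swap data[3],data[5] → 4 10 6 8 13 14 5 1 12
j=6: data[6]=5 ≤ 12 → i=4, swap data[4],data[6] → 4 10 6 8 5 14 13 1 12
(after j=6) data = 4 10 6 8 5 14 13 1 12

4 10 6 8 5 14 13 1 12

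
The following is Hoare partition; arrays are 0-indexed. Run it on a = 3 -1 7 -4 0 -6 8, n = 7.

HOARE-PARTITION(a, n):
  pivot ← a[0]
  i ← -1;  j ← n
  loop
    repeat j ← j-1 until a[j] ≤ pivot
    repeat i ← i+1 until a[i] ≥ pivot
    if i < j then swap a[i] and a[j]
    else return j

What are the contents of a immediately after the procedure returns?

-6 -1 0 -4 7 3 8

pivot=3
j stops at 5 (-6), i stops at 0 (3); swap ⇒ -6 -1 7 -4 0 3 8
j stops at 4 (0), i stops at 2 (7); swap ⇒ -6 -1 0 -4 7 3 8
j stops at 3, i stops at 4; i≥j ⇒ return 3. a=-6 -1 0 -4 7 3 8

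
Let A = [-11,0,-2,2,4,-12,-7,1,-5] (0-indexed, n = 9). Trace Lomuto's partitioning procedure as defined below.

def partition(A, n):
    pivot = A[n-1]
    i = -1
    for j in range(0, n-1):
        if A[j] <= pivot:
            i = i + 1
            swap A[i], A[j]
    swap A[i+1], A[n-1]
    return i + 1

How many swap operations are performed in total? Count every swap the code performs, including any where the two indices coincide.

4

pivot = A[8] = -5; i = -1
j=0: A[0]=-11 ≤ -5 → i=0, swap A[0],A[0] (no change) → [-11,0,-2,2,4,-12,-7,1,-5]
j=1: A[1]=0 > -5 → no swap
j=2: A[2]=-2 > -5 → no swap
j=3: A[3]=2 > -5 → no swap
j=4: A[4]=4 > -5 → no swap
j=5: A[5]=-12 ≤ -5 → i=1, swap A[1],A[5] → [-11,-12,-2,2,4,0,-7,1,-5]
j=6: A[6]=-7 ≤ -5 → i=2, swap A[2],A[6] → [-11,-12,-7,2,4,0,-2,1,-5]
j=7: A[7]=1 > -5 → no swap
final swap A[3],A[8] → [-11,-12,-7,-5,4,0,-2,1,2]; return 3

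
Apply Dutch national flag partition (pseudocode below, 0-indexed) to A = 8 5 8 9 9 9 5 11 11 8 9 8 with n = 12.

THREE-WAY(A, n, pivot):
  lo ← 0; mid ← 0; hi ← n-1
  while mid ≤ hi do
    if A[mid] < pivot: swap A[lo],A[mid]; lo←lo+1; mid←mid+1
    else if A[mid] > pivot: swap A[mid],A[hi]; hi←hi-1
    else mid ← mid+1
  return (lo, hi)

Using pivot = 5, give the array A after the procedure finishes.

pivot = 5; lo=0, mid=0, hi=11
A[mid]=8>5: swap A[0],A[11]; hi=10 → 8 5 8 9 9 9 5 11 11 8 9 8
A[mid]=8>5: swap A[0],A[10]; hi=9 → 9 5 8 9 9 9 5 11 11 8 8 8
A[mid]=9>5: swap A[0],A[9]; hi=8 → 8 5 8 9 9 9 5 11 11 9 8 8
A[mid]=8>5: swap A[0],A[8]; hi=7 → 11 5 8 9 9 9 5 11 8 9 8 8
A[mid]=11>5: swap A[0],A[7]; hi=6 → 11 5 8 9 9 9 5 11 8 9 8 8
A[mid]=11>5: swap A[0],A[6]; hi=5 → 5 5 8 9 9 9 11 11 8 9 8 8
A[mid]=5=5: mid=1
A[mid]=5=5: mid=2
A[mid]=8>5: swap A[2],A[5]; hi=4 → 5 5 9 9 9 8 11 11 8 9 8 8
A[mid]=9>5: swap A[2],A[4]; hi=3 → 5 5 9 9 9 8 11 11 8 9 8 8
A[mid]=9>5: swap A[2],A[3]; hi=2 → 5 5 9 9 9 8 11 11 8 9 8 8
A[mid]=9>5: swap A[2],A[2]; hi=1 → 5 5 9 9 9 8 11 11 8 9 8 8
end: lo=0, hi=1; A = 5 5 9 9 9 8 11 11 8 9 8 8

5 5 9 9 9 8 11 11 8 9 8 8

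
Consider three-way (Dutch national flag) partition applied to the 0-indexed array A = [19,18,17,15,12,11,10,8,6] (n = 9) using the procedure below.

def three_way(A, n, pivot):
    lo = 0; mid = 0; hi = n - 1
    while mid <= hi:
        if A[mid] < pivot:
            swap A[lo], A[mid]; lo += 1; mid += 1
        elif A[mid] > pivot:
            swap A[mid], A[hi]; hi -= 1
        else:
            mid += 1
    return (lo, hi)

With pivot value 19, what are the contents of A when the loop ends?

[18,17,15,12,11,10,8,6,19]

pivot = 19; lo=0, mid=0, hi=8
A[mid]=19=19: mid=1
A[mid]=18<19: swap A[0],A[1]; lo=1,mid=2 → [18,19,17,15,12,11,10,8,6]
A[mid]=17<19: swap A[1],A[2]; lo=2,mid=3 → [18,17,19,15,12,11,10,8,6]
A[mid]=15<19: swap A[2],A[3]; lo=3,mid=4 → [18,17,15,19,12,11,10,8,6]
A[mid]=12<19: swap A[3],A[4]; lo=4,mid=5 → [18,17,15,12,19,11,10,8,6]
A[mid]=11<19: swap A[4],A[5]; lo=5,mid=6 → [18,17,15,12,11,19,10,8,6]
A[mid]=10<19: swap A[5],A[6]; lo=6,mid=7 → [18,17,15,12,11,10,19,8,6]
A[mid]=8<19: swap A[6],A[7]; lo=7,mid=8 → [18,17,15,12,11,10,8,19,6]
A[mid]=6<19: swap A[7],A[8]; lo=8,mid=9 → [18,17,15,12,11,10,8,6,19]
end: lo=8, hi=8; A = [18,17,15,12,11,10,8,6,19]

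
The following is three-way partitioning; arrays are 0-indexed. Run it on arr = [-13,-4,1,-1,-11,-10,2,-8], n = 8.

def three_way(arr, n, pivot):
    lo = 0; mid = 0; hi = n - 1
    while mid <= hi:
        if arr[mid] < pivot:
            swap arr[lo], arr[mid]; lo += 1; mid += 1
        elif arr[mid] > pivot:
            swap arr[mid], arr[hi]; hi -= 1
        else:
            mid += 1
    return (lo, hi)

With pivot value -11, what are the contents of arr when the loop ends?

[-13,-11,-1,1,-10,2,-8,-4]

pivot = -11; lo=0, mid=0, hi=7
arr[mid]=-13<-11: swap arr[0],arr[0]; lo=1,mid=1 → [-13,-4,1,-1,-11,-10,2,-8]
arr[mid]=-4>-11: swap arr[1],arr[7]; hi=6 → [-13,-8,1,-1,-11,-10,2,-4]
arr[mid]=-8>-11: swap arr[1],arr[6]; hi=5 → [-13,2,1,-1,-11,-10,-8,-4]
arr[mid]=2>-11: swap arr[1],arr[5]; hi=4 → [-13,-10,1,-1,-11,2,-8,-4]
arr[mid]=-10>-11: swap arr[1],arr[4]; hi=3 → [-13,-11,1,-1,-10,2,-8,-4]
arr[mid]=-11=-11: mid=2
arr[mid]=1>-11: swap arr[2],arr[3]; hi=2 → [-13,-11,-1,1,-10,2,-8,-4]
arr[mid]=-1>-11: swap arr[2],arr[2]; hi=1 → [-13,-11,-1,1,-10,2,-8,-4]
end: lo=1, hi=1; arr = [-13,-11,-1,1,-10,2,-8,-4]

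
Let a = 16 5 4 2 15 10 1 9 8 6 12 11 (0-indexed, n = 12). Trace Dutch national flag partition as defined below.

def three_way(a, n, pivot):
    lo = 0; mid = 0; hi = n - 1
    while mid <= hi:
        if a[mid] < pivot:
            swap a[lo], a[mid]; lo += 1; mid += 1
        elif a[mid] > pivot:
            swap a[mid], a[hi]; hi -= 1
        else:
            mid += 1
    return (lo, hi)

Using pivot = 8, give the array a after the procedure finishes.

pivot = 8; lo=0, mid=0, hi=11
a[mid]=16>8: swap a[0],a[11]; hi=10 → 11 5 4 2 15 10 1 9 8 6 12 16
a[mid]=11>8: swap a[0],a[10]; hi=9 → 12 5 4 2 15 10 1 9 8 6 11 16
a[mid]=12>8: swap a[0],a[9]; hi=8 → 6 5 4 2 15 10 1 9 8 12 11 16
a[mid]=6<8: swap a[0],a[0]; lo=1,mid=1 → 6 5 4 2 15 10 1 9 8 12 11 16
a[mid]=5<8: swap a[1],a[1]; lo=2,mid=2 → 6 5 4 2 15 10 1 9 8 12 11 16
a[mid]=4<8: swap a[2],a[2]; lo=3,mid=3 → 6 5 4 2 15 10 1 9 8 12 11 16
a[mid]=2<8: swap a[3],a[3]; lo=4,mid=4 → 6 5 4 2 15 10 1 9 8 12 11 16
a[mid]=15>8: swap a[4],a[8]; hi=7 → 6 5 4 2 8 10 1 9 15 12 11 16
a[mid]=8=8: mid=5
a[mid]=10>8: swap a[5],a[7]; hi=6 → 6 5 4 2 8 9 1 10 15 12 11 16
a[mid]=9>8: swap a[5],a[6]; hi=5 → 6 5 4 2 8 1 9 10 15 12 11 16
a[mid]=1<8: swap a[4],a[5]; lo=5,mid=6 → 6 5 4 2 1 8 9 10 15 12 11 16
end: lo=5, hi=5; a = 6 5 4 2 1 8 9 10 15 12 11 16

6 5 4 2 1 8 9 10 15 12 11 16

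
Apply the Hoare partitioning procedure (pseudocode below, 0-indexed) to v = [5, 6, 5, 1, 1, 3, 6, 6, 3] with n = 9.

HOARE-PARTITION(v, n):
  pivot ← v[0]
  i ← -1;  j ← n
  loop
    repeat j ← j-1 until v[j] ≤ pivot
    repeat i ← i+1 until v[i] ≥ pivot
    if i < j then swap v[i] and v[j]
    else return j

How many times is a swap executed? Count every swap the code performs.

pivot = v[0] = 5; i = -1, j = 9
j→8 (v[8]=3≤5), i→0 (v[0]=5≥5); i<j, swap → [3, 6, 5, 1, 1, 3, 6, 6, 5]
j→5 (v[5]=3≤5), i→1 (v[1]=6≥5); i<j, swap → [3, 3, 5, 1, 1, 6, 6, 6, 5]
j→4 (v[4]=1≤5), i→2 (v[2]=5≥5); i<j, swap → [3, 3, 1, 1, 5, 6, 6, 6, 5]
j→3, i→4; i≥j, return j=3. v = [3, 3, 1, 1, 5, 6, 6, 6, 5]

3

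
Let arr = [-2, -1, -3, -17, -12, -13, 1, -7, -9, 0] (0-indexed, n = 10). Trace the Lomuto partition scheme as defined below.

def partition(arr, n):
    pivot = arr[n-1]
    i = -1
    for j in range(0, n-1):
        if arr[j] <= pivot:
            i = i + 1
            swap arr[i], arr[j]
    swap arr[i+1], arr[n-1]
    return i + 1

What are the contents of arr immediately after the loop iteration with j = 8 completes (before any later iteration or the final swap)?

pivot=0, i=-1
j=0: -2≤0, i=0, swap(0,0) ⇒ [-2, -1, -3, -17, -12, -13, 1, -7, -9, 0]
j=1: -1≤0, i=1, swap(1,1) ⇒ [-2, -1, -3, -17, -12, -13, 1, -7, -9, 0]
j=2: -3≤0, i=2, swap(2,2) ⇒ [-2, -1, -3, -17, -12, -13, 1, -7, -9, 0]
j=3: -17≤0, i=3, swap(3,3) ⇒ [-2, -1, -3, -17, -12, -13, 1, -7, -9, 0]
j=4: -12≤0, i=4, swap(4,4) ⇒ [-2, -1, -3, -17, -12, -13, 1, -7, -9, 0]
j=5: -13≤0, i=5, swap(5,5) ⇒ [-2, -1, -3, -17, -12, -13, 1, -7, -9, 0]
j=6: 1>0, skip
j=7: -7≤0, i=6, swap(6,7) ⇒ [-2, -1, -3, -17, -12, -13, -7, 1, -9, 0]
j=8: -9≤0, i=7, swap(7,8) ⇒ [-2, -1, -3, -17, -12, -13, -7, -9, 1, 0]
(after j=8) arr = [-2, -1, -3, -17, -12, -13, -7, -9, 1, 0]

[-2, -1, -3, -17, -12, -13, -7, -9, 1, 0]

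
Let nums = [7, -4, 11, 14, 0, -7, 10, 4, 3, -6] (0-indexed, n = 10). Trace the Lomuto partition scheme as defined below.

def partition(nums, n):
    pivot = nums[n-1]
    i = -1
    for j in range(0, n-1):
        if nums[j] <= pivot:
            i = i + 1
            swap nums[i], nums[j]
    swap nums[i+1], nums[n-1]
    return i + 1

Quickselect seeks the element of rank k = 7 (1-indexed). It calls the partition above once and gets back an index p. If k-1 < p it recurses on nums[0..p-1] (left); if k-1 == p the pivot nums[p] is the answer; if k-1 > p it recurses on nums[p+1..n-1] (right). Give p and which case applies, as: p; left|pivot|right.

pivot = nums[9] = -6; i = -1
j=0: nums[0]=7 > -6 → no swap
j=1: nums[1]=-4 > -6 → no swap
j=2: nums[2]=11 > -6 → no swap
j=3: nums[3]=14 > -6 → no swap
j=4: nums[4]=0 > -6 → no swap
j=5: nums[5]=-7 ≤ -6 → i=0, swap nums[0],nums[5] → [-7, -4, 11, 14, 0, 7, 10, 4, 3, -6]
j=6: nums[6]=10 > -6 → no swap
j=7: nums[7]=4 > -6 → no swap
j=8: nums[8]=3 > -6 → no swap
final swap nums[1],nums[9] → [-7, -6, 11, 14, 0, 7, 10, 4, 3, -4]; return 1
p = 1; k-1 = 6 > 1 ⇒ right

1; right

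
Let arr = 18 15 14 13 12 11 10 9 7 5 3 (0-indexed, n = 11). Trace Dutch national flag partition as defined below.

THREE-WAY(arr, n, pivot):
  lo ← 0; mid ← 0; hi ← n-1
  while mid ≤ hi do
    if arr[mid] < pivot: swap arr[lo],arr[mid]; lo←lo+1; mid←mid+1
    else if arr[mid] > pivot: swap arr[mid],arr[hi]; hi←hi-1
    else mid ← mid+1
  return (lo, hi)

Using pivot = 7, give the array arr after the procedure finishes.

pivot = 7; lo=0, mid=0, hi=10
arr[mid]=18>7: swap arr[0],arr[10]; hi=9 → 3 15 14 13 12 11 10 9 7 5 18
arr[mid]=3<7: swap arr[0],arr[0]; lo=1,mid=1 → 3 15 14 13 12 11 10 9 7 5 18
arr[mid]=15>7: swap arr[1],arr[9]; hi=8 → 3 5 14 13 12 11 10 9 7 15 18
arr[mid]=5<7: swap arr[1],arr[1]; lo=2,mid=2 → 3 5 14 13 12 11 10 9 7 15 18
arr[mid]=14>7: swap arr[2],arr[8]; hi=7 → 3 5 7 13 12 11 10 9 14 15 18
arr[mid]=7=7: mid=3
arr[mid]=13>7: swap arr[3],arr[7]; hi=6 → 3 5 7 9 12 11 10 13 14 15 18
arr[mid]=9>7: swap arr[3],arr[6]; hi=5 → 3 5 7 10 12 11 9 13 14 15 18
arr[mid]=10>7: swap arr[3],arr[5]; hi=4 → 3 5 7 11 12 10 9 13 14 15 18
arr[mid]=11>7: swap arr[3],arr[4]; hi=3 → 3 5 7 12 11 10 9 13 14 15 18
arr[mid]=12>7: swap arr[3],arr[3]; hi=2 → 3 5 7 12 11 10 9 13 14 15 18
end: lo=2, hi=2; arr = 3 5 7 12 11 10 9 13 14 15 18

3 5 7 12 11 10 9 13 14 15 18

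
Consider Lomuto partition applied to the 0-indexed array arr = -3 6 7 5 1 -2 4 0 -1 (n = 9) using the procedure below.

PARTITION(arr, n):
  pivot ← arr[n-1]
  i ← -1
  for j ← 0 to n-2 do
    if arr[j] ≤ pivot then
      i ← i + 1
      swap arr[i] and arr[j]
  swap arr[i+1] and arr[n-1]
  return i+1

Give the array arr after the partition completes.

pivot=-1, i=-1
j=0: -3≤-1, i=0, swap(0,0) ⇒ -3 6 7 5 1 -2 4 0 -1
j=1: 6>-1, skip
j=2: 7>-1, skip
j=3: 5>-1, skip
j=4: 1>-1, skip
j=5: -2≤-1, i=1, swap(1,5) ⇒ -3 -2 7 5 1 6 4 0 -1
j=6: 4>-1, skip
j=7: 0>-1, skip
swap(2,8) ⇒ -3 -2 -1 5 1 6 4 0 7; return 2

-3 -2 -1 5 1 6 4 0 7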